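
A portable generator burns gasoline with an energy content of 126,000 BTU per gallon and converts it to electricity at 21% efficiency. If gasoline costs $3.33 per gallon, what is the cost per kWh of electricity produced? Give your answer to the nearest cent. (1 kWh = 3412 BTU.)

Electrical output per gallon = 126,000 BTU × 0.21 / 3412 BTU/kWh = 7.755 kWh
Cost per kWh = $3.33 / 7.755 kWh = $0.429

$0.43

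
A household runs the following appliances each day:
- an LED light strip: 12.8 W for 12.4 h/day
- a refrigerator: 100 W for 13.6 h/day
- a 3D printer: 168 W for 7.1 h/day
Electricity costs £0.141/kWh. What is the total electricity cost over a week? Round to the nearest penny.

LED light strip: 12.8 W × 12.4 h × 7 d = 1,111 Wh = 1.111 kWh
refrigerator: 100 W × 13.6 h × 7 d = 9,520 Wh = 9.52 kWh
3D printer: 168 W × 7.1 h × 7 d = 8,350 Wh = 8.35 kWh
Total energy = 1.111 + 9.52 + 8.35 = 18.98 kWh
Cost = 18.98 kWh × £0.141 = £2.68

£2.68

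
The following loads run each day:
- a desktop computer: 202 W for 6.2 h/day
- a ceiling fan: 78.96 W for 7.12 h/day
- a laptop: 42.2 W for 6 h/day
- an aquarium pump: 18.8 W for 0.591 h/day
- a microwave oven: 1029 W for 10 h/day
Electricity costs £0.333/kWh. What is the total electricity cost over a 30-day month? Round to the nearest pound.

desktop computer: 202 W × 6.2 h × 30 d = 37,572 Wh = 37.57 kWh
ceiling fan: 78.96 W × 7.12 h × 30 d = 16,866 Wh = 16.87 kWh
laptop: 42.2 W × 6 h × 30 d = 7,596 Wh = 7.596 kWh
aquarium pump: 18.8 W × 0.591 h × 30 d = 333 Wh = 0.3333 kWh
microwave oven: 1029 W × 10 h × 30 d = 308,700 Wh = 308.7 kWh
Total energy = 37.57 + 16.87 + 7.596 + 0.3333 + 308.7 = 371.1 kWh
Cost = 371.1 kWh × £0.333 = £123.57 ≈ £124

£124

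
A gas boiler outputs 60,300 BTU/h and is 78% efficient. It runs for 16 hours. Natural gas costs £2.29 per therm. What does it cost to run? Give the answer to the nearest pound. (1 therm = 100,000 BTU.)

£28

Heat delivered = 60,300 BTU/h × 16 h = 964,800 BTU
Gas input = 964,800 / 0.78 = 1,236,923 BTU
= 1,236,923 / 100,000 = 12.37 therm
Cost = 12.37 × £2.29/therm = £28.33 ≈ £28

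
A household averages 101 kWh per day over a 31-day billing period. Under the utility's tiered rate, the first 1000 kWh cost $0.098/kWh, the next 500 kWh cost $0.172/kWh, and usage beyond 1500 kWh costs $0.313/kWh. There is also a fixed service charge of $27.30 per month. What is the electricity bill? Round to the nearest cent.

$721.80

Usage = 101 kWh/day × 31 days = 3131 kWh
First 1000 kWh × $0.098 = $98.00
Next 500 kWh × $0.172 = $86.00
Remaining 1631 kWh × $0.313 = $510.50
Energy charge = $694.50; + service $27.30 = $721.80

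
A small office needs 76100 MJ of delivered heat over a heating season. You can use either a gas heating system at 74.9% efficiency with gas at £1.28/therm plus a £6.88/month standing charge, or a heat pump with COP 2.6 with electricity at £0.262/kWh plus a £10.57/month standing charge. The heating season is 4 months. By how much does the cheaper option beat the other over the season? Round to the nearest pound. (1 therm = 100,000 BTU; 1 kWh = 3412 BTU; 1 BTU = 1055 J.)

£912

Heat load = 76100 MJ = 76,100,000,000 J / 1055 = 72,132,701 BTU
Gas: input = 72,132,701 / 0.749 = 96,305,342 BTU = 963.1 therm → 963.1 × £1.28 = £1,232.71; + 4 × £6.88 standing = £1,260.23
Heat pump: 72,132,701 BTU / 3412 = 21,140 kWh heat; / 2.6 = 8,131 kWh in → × £0.262 = £2,130.35; + 4 × £10.57 standing = £2,172.63
Difference = |£1,260.23 − £2,172.63| = £912.40 ≈ £912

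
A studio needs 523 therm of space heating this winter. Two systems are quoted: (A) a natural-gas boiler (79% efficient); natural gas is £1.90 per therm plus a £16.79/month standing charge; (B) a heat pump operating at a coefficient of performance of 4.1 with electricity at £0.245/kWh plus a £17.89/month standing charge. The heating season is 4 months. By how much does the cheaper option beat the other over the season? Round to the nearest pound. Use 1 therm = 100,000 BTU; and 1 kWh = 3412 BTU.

£337

Heat load = 523 therm × 100,000 = 52,300,000 BTU
Gas: input = 52,300,000 / 0.79 = 66,202,532 BTU = 662 therm → 662 × £1.90 = £1,257.85; + 4 × £16.79 standing = £1,325.01
Heat pump: 52,300,000 BTU / 3412 = 15,330 kWh heat; / 4.1 = 3,739 kWh in → × £0.245 = £915.96; + 4 × £17.89 standing = £987.52
Difference = |£1,325.01 − £987.52| = £337.49 ≈ £337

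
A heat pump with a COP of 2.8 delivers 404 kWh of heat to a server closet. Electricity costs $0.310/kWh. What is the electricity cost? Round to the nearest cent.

$44.73

Electrical input = 404 kWh / 2.8 = 144.3 kWh
Cost = 144.3 × $0.310/kWh = $44.73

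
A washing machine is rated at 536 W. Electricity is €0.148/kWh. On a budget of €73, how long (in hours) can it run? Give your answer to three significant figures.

920 h

Energy budget = €73 / €0.148 per kWh = 493.2 kWh = 493,243 Wh
Runtime = 493,243 Wh / 536 W = 920.2 h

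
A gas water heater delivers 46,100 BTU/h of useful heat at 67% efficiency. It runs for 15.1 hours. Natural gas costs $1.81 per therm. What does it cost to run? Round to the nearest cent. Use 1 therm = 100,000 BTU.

Heat delivered = 46,100 BTU/h × 15.1 h = 696,110 BTU
Gas input = 696,110 / 0.67 = 1,038,970 BTU
= 1,038,970 / 100,000 = 10.39 therm
Cost = 10.39 × $1.81/therm = $18.81

$18.81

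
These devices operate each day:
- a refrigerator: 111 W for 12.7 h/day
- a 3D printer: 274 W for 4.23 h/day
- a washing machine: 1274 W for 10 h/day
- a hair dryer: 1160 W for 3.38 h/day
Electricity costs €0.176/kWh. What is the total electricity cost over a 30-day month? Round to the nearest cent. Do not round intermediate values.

€101.53

refrigerator: 111 W × 12.7 h × 30 d = 42,291 Wh = 42.29 kWh
3D printer: 274 W × 4.23 h × 30 d = 34,771 Wh = 34.77 kWh
washing machine: 1274 W × 10 h × 30 d = 382,200 Wh = 382.2 kWh
hair dryer: 1160 W × 3.38 h × 30 d = 117,624 Wh = 117.6 kWh
Total energy = 42.29 + 34.77 + 382.2 + 117.6 = 576.9 kWh
Cost = 576.9 kWh × €0.176 = €101.53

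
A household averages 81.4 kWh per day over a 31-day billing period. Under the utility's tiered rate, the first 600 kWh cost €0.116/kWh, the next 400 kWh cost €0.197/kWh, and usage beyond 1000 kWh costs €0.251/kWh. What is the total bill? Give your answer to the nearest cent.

€530.77

Usage = 81.4 kWh/day × 31 days = 2523.4 kWh
First 600 kWh × €0.116 = €69.60
Next 400 kWh × €0.197 = €78.80
Remaining 1523.4 kWh × €0.251 = €382.37
Total = €530.77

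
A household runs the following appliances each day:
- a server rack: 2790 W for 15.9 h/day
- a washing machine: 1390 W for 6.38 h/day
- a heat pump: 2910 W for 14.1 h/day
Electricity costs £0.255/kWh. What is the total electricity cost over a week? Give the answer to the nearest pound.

server rack: 2790 W × 15.9 h × 7 d = 310,527 Wh = 310.5 kWh
washing machine: 1390 W × 6.38 h × 7 d = 62,077 Wh = 62.08 kWh
heat pump: 2910 W × 14.1 h × 7 d = 287,217 Wh = 287.2 kWh
Total energy = 310.5 + 62.08 + 287.2 = 659.8 kWh
Cost = 659.8 kWh × £0.255 = £168.25 ≈ £168

£168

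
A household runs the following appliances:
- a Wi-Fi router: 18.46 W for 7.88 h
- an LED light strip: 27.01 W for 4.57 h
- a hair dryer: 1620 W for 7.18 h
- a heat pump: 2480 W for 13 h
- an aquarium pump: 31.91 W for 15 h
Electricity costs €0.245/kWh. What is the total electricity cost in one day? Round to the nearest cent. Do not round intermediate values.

€10.93

Wi-Fi router: 18.46 W × 7.88 h = 145 Wh = 0.1455 kWh
LED light strip: 27.01 W × 4.57 h = 123 Wh = 0.1234 kWh
hair dryer: 1620 W × 7.18 h = 11,632 Wh = 11.63 kWh
heat pump: 2480 W × 13 h = 32,240 Wh = 32.24 kWh
aquarium pump: 31.91 W × 15 h = 479 Wh = 0.4786 kWh
Total energy = 0.1455 + 0.1234 + 11.63 + 32.24 + 0.4786 = 44.62 kWh
Cost = 44.62 kWh × €0.245 = €10.93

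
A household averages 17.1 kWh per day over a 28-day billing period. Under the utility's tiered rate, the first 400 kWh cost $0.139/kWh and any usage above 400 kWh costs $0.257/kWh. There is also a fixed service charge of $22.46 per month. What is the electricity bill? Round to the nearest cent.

$98.31

Usage = 17.1 kWh/day × 28 days = 478.8 kWh
First 400 kWh × $0.139 = $55.60
Remaining 78.8 kWh × $0.257 = $20.25
Energy charge = $75.85; + service $22.46 = $98.31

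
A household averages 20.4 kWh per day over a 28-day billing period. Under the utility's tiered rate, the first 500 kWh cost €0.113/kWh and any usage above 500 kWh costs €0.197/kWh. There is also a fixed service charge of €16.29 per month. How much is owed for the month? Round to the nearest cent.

€86.82

Usage = 20.4 kWh/day × 28 days = 571.2 kWh
First 500 kWh × €0.113 = €56.50
Remaining 71.2 kWh × €0.197 = €14.03
Energy charge = €70.53; + service €16.29 = €86.82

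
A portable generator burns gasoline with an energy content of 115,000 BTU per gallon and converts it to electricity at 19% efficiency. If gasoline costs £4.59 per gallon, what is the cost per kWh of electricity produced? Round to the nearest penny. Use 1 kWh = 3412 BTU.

Electrical output per gallon = 115,000 BTU × 0.19 / 3412 BTU/kWh = 6.404 kWh
Cost per kWh = £4.59 / 6.404 kWh = £0.717

£0.72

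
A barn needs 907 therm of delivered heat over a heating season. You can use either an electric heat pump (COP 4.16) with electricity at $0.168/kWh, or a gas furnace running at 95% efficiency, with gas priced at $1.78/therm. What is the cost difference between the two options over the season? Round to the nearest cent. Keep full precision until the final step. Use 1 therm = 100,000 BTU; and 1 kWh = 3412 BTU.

Heat load = 907 therm × 100,000 = 90,700,000 BTU
Gas: input = 90,700,000 / 0.95 = 95,473,684 BTU = 954.7 therm → 954.7 × $1.78 = $1,699.43
Heat pump: 90,700,000 BTU / 3412 = 26,580 kWh heat; / 4.16 = 6,390 kWh in → × $0.168 = $1,073.53
Difference = |$1,699.43 − $1,073.53| = $625.90

$625.90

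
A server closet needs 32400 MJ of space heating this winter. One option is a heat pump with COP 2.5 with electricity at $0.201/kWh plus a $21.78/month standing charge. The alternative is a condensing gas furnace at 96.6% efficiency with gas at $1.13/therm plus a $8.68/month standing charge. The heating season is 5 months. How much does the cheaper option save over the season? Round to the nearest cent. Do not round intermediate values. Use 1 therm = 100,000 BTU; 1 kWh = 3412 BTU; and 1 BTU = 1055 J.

$429.92

Heat load = 32400 MJ = 32,400,000,000 J / 1055 = 30,710,900 BTU
Gas: input = 30,710,900 / 0.966 = 31,791,822 BTU = 317.9 therm → 317.9 × $1.13 = $359.25; + 5 × $8.68 standing = $402.65
Heat pump: 30,710,900 BTU / 3412 = 9,001 kWh heat; / 2.5 = 3,600 kWh in → × $0.201 = $723.67; + 5 × $21.78 standing = $832.57
Difference = |$402.65 − $832.57| = $429.92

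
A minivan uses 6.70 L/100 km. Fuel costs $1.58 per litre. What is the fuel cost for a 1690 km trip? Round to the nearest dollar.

Fuel = 6.70 L/100 km × 1690 km / 100 = 113.2 L
Cost = 113.2 L × $1.58/L = $178.90 ≈ $179

$179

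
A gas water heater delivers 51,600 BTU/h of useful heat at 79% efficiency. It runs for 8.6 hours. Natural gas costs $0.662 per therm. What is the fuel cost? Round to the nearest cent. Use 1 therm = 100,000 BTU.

$3.72

Heat delivered = 51,600 BTU/h × 8.6 h = 443,760 BTU
Gas input = 443,760 / 0.79 = 561,722 BTU
= 561,722 / 100,000 = 5.617 therm
Cost = 5.617 × $0.662/therm = $3.72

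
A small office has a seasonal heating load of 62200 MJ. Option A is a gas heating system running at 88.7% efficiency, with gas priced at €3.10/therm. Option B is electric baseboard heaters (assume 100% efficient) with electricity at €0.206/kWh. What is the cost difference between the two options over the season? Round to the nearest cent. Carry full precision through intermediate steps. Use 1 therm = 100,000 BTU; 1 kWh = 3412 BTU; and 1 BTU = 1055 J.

€1499.04

Heat load = 62200 MJ = 62,200,000,000 J / 1055 = 58,957,346 BTU
Gas: input = 58,957,346 / 0.887 = 66,468,259 BTU = 664.7 therm → 664.7 × €3.10 = €2,060.52
Electric: 58,957,346 BTU / 3412 = 17,280 kWh → × €0.206 = €3,559.56
Difference = |€2,060.52 − €3,559.56| = €1,499.04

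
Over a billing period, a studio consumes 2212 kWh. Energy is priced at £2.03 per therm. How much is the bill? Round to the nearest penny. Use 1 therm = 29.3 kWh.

2212 kWh × (0.03413 therm/kWh) = 75.49 therm
Cost = 75.49 therm × £2.03/therm = £153.25

£153.25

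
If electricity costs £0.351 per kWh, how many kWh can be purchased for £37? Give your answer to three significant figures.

£37 / £0.351 per kWh = 105.4 kWh

105 kWh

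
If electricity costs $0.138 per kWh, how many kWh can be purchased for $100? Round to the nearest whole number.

$100 / $0.138 per kWh = 724.6 kWh

725 kWh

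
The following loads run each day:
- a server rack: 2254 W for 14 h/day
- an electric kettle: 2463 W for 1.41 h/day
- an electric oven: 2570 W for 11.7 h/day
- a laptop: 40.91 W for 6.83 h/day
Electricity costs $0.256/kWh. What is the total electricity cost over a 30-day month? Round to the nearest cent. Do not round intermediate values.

$502.10

server rack: 2254 W × 14 h × 30 d = 946,680 Wh = 946.7 kWh
electric kettle: 2463 W × 1.41 h × 30 d = 104,185 Wh = 104.2 kWh
electric oven: 2570 W × 11.7 h × 30 d = 902,070 Wh = 902.1 kWh
laptop: 40.91 W × 6.83 h × 30 d = 8,382 Wh = 8.382 kWh
Total energy = 946.7 + 104.2 + 902.1 + 8.382 = 1,961 kWh
Cost = 1,961 kWh × $0.256 = $502.10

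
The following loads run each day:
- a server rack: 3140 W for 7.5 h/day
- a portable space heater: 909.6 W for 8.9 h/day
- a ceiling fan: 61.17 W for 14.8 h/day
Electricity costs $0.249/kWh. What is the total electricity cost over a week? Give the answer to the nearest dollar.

$57

server rack: 3140 W × 7.5 h × 7 d = 164,850 Wh = 164.8 kWh
portable space heater: 909.6 W × 8.9 h × 7 d = 56,668 Wh = 56.67 kWh
ceiling fan: 61.17 W × 14.8 h × 7 d = 6,337 Wh = 6.337 kWh
Total energy = 164.8 + 56.67 + 6.337 = 227.9 kWh
Cost = 227.9 kWh × $0.249 = $56.74 ≈ $57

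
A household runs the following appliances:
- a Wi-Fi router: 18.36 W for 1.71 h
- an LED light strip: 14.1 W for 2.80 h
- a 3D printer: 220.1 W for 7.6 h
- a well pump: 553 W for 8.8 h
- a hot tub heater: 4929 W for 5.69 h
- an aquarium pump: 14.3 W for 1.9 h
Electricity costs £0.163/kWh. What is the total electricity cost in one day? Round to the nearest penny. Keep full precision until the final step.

£5.65

Wi-Fi router: 18.36 W × 1.71 h = 31 Wh = 0.0314 kWh
LED light strip: 14.1 W × 2.80 h = 39 Wh = 0.03948 kWh
3D printer: 220.1 W × 7.6 h = 1,673 Wh = 1.673 kWh
well pump: 553 W × 8.8 h = 4,866 Wh = 4.866 kWh
hot tub heater: 4929 W × 5.69 h = 28,046 Wh = 28.05 kWh
aquarium pump: 14.3 W × 1.9 h = 27 Wh = 0.02717 kWh
Total energy = 0.0314 + 0.03948 + 1.673 + 4.866 + 28.05 + 0.02717 = 34.68 kWh
Cost = 34.68 kWh × £0.163 = £5.65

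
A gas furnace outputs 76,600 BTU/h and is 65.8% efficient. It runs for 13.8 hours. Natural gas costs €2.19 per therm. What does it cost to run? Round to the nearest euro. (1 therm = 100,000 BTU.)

Heat delivered = 76,600 BTU/h × 13.8 h = 1,057,080 BTU
Gas input = 1,057,080 / 0.658 = 1,606,505 BTU
= 1,606,505 / 100,000 = 16.07 therm
Cost = 16.07 × €2.19/therm = €35.18 ≈ €35

€35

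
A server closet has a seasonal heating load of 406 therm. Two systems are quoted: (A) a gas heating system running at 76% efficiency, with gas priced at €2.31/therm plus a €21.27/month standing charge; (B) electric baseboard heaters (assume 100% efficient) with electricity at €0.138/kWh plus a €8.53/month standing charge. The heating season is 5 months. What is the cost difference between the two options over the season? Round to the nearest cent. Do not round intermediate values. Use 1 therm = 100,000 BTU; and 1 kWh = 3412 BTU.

€344.36

Heat load = 406 therm × 100,000 = 40,600,000 BTU
Gas: input = 40,600,000 / 0.76 = 53,421,053 BTU = 534.2 therm → 534.2 × €2.31 = €1,234.03; + 5 × €21.27 standing = €1,340.38
Electric: 40,600,000 BTU / 3412 = 11,900 kWh → × €0.138 = €1,642.09; + 5 × €8.53 standing = €1,684.74
Difference = |€1,340.38 − €1,684.74| = €344.36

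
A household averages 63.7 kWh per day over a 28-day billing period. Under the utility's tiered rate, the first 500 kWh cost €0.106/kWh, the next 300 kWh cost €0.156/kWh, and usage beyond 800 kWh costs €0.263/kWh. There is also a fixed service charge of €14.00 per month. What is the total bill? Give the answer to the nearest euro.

€372

Usage = 63.7 kWh/day × 28 days = 1783.6 kWh
First 500 kWh × €0.106 = €53.00
Next 300 kWh × €0.156 = €46.80
Remaining 983.6 kWh × €0.263 = €258.69
Energy charge = €358.49; + service €14.00 = €372.49 ≈ €372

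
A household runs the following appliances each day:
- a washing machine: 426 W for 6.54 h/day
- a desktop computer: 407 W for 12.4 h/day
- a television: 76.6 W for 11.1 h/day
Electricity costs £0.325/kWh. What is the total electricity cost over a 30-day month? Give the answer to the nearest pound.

washing machine: 426 W × 6.54 h × 30 d = 83,581 Wh = 83.58 kWh
desktop computer: 407 W × 12.4 h × 30 d = 151,404 Wh = 151.4 kWh
television: 76.6 W × 11.1 h × 30 d = 25,508 Wh = 25.51 kWh
Total energy = 83.58 + 151.4 + 25.51 = 260.5 kWh
Cost = 260.5 kWh × £0.325 = £84.66 ≈ £85

£85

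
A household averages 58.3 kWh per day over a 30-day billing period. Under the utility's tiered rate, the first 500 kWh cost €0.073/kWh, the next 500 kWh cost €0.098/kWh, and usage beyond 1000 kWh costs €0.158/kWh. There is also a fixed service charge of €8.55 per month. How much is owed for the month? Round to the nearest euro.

€212

Usage = 58.3 kWh/day × 30 days = 1749 kWh
First 500 kWh × €0.073 = €36.50
Next 500 kWh × €0.098 = €49.00
Remaining 749 kWh × €0.158 = €118.34
Energy charge = €203.84; + service €8.55 = €212.39 ≈ €212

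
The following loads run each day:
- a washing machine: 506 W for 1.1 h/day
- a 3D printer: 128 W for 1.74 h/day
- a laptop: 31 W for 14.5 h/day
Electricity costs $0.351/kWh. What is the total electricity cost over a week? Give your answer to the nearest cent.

washing machine: 506 W × 1.1 h × 7 d = 3,896 Wh = 3.896 kWh
3D printer: 128 W × 1.74 h × 7 d = 1,559 Wh = 1.559 kWh
laptop: 31 W × 14.5 h × 7 d = 3,146 Wh = 3.147 kWh
Total energy = 3.896 + 1.559 + 3.147 = 8.602 kWh
Cost = 8.602 kWh × $0.351 = $3.02

$3.02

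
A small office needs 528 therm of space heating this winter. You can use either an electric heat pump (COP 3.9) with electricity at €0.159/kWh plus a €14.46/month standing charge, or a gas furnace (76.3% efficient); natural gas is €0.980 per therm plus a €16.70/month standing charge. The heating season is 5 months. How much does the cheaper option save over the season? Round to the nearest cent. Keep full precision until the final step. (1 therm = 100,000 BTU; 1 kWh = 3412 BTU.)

Heat load = 528 therm × 100,000 = 52,800,000 BTU
Gas: input = 52,800,000 / 0.763 = 69,200,524 BTU = 692 therm → 692 × €0.980 = €678.17; + 5 × €16.70 standing = €761.67
Heat pump: 52,800,000 BTU / 3412 = 15,470 kWh heat; / 3.9 = 3,968 kWh in → × €0.159 = €630.90; + 5 × €14.46 standing = €703.20
Difference = |€761.67 − €703.20| = €58.47

€58.47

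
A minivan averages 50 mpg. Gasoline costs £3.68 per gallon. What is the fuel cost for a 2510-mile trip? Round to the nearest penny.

Fuel = 2510 mi / 50 mpg = 50.2 gal
Cost = 50.2 gal × £3.68/gal = £184.74

£184.74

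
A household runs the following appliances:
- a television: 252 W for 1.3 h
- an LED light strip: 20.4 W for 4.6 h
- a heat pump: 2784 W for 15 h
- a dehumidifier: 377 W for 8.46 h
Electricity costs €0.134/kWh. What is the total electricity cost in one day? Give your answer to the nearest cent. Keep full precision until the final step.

television: 252 W × 1.3 h = 328 Wh = 0.3276 kWh
LED light strip: 20.4 W × 4.6 h = 94 Wh = 0.09384 kWh
heat pump: 2784 W × 15 h = 41,760 Wh = 41.76 kWh
dehumidifier: 377 W × 8.46 h = 3,189 Wh = 3.189 kWh
Total energy = 0.3276 + 0.09384 + 41.76 + 3.189 = 45.37 kWh
Cost = 45.37 kWh × €0.134 = €6.08

€6.08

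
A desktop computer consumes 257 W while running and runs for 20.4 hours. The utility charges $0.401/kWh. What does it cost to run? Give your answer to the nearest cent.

$2.10

Energy = 257 W × 20.4 h = 5,243 Wh = 5.243 kWh
Cost = 5.243 kWh × $0.401/kWh = $2.10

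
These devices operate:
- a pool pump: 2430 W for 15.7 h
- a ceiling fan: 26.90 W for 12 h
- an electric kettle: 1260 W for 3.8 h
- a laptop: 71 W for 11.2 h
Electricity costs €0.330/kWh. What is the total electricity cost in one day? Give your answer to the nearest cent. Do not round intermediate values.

pool pump: 2430 W × 15.7 h = 38,151 Wh = 38.15 kWh
ceiling fan: 26.90 W × 12 h = 323 Wh = 0.3228 kWh
electric kettle: 1260 W × 3.8 h = 4,788 Wh = 4.788 kWh
laptop: 71 W × 11.2 h = 795 Wh = 0.7952 kWh
Total energy = 38.15 + 0.3228 + 4.788 + 0.7952 = 44.06 kWh
Cost = 44.06 kWh × €0.330 = €14.54

€14.54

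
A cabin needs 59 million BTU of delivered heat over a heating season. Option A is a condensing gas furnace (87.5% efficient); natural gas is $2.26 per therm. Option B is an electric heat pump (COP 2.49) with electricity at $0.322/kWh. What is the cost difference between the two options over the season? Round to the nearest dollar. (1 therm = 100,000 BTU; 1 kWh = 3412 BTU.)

$712

Heat load = 59 × 10⁶ BTU = 59,000,000 BTU
Gas: input = 59,000,000 / 0.875 = 67,428,571 BTU = 674.3 therm → 674.3 × $2.26 = $1,523.89
Heat pump: 59,000,000 BTU / 3412 = 17,290 kWh heat; / 2.49 = 6,945 kWh in → × $0.322 = $2,236.14
Difference = |$1,523.89 − $2,236.14| = $712.26 ≈ $712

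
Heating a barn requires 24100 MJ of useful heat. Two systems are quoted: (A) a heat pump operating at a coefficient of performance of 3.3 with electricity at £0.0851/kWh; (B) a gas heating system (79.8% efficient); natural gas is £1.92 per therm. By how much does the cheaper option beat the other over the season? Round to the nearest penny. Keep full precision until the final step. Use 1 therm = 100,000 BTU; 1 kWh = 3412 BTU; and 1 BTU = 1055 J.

£376.97

Heat load = 24100 MJ = 24,100,000,000 J / 1055 = 22,843,602 BTU
Gas: input = 22,843,602 / 0.798 = 28,626,068 BTU = 286.3 therm → 286.3 × £1.92 = £549.62
Heat pump: 22,843,602 BTU / 3412 = 6,695 kWh heat; / 3.3 = 2,029 kWh in → × £0.0851 = £172.65
Difference = |£549.62 − £172.65| = £376.97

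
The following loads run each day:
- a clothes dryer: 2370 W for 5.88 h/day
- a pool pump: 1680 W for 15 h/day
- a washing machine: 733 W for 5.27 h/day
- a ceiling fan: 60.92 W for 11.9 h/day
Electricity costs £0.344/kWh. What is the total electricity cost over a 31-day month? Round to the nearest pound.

£466

clothes dryer: 2370 W × 5.88 h × 31 d = 432,004 Wh = 432 kWh
pool pump: 1680 W × 15 h × 31 d = 781,200 Wh = 781.2 kWh
washing machine: 733 W × 5.27 h × 31 d = 119,750 Wh = 119.8 kWh
ceiling fan: 60.92 W × 11.9 h × 31 d = 22,473 Wh = 22.47 kWh
Total energy = 432 + 781.2 + 119.8 + 22.47 = 1,355 kWh
Cost = 1,355 kWh × £0.344 = £466.27 ≈ £466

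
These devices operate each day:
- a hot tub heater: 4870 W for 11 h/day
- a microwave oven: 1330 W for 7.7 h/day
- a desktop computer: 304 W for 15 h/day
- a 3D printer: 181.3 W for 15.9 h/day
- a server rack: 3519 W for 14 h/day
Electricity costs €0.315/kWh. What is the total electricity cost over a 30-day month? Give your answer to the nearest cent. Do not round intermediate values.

€1138.91

hot tub heater: 4870 W × 11 h × 30 d = 1,607,100 Wh = 1,607 kWh
microwave oven: 1330 W × 7.7 h × 30 d = 307,230 Wh = 307.2 kWh
desktop computer: 304 W × 15 h × 30 d = 136,800 Wh = 136.8 kWh
3D printer: 181.3 W × 15.9 h × 30 d = 86,480 Wh = 86.48 kWh
server rack: 3519 W × 14 h × 30 d = 1,477,980 Wh = 1,478 kWh
Total energy = 1,607 + 307.2 + 136.8 + 86.48 + 1,478 = 3,616 kWh
Cost = 3,616 kWh × €0.315 = €1,138.91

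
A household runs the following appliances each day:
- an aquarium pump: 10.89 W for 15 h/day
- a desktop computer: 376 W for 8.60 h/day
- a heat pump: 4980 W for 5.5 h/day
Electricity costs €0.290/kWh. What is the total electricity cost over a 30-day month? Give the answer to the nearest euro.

€268

aquarium pump: 10.89 W × 15 h × 30 d = 4,901 Wh = 4.901 kWh
desktop computer: 376 W × 8.60 h × 30 d = 97,008 Wh = 97.01 kWh
heat pump: 4980 W × 5.5 h × 30 d = 821,700 Wh = 821.7 kWh
Total energy = 4.901 + 97.01 + 821.7 = 923.6 kWh
Cost = 923.6 kWh × €0.290 = €267.85 ≈ €268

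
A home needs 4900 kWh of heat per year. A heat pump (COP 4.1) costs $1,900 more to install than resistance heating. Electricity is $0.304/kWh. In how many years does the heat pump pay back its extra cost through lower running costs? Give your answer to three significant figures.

1.69 years

Resistance: 4900 kWh × $0.304 = $1,489.60/yr
Heat pump: 4900 / 4.1 = 1195 kWh in → × $0.304 = $363.32/yr
Annual savings = $1,126.28
Payback = $1,900 / $1,126.28 = 1.69 years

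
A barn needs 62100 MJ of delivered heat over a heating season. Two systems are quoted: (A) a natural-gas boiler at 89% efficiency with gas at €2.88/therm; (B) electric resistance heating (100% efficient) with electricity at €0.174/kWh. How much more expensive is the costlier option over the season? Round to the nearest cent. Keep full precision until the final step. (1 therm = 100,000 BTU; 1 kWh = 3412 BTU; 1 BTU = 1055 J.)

Heat load = 62100 MJ = 62,100,000,000 J / 1055 = 58,862,559 BTU
Gas: input = 58,862,559 / 0.89 = 66,137,707 BTU = 661.4 therm → 661.4 × €2.88 = €1,904.77
Electric: 58,862,559 BTU / 3412 = 17,250 kWh → × €0.174 = €3,001.78
Difference = |€1,904.77 − €3,001.78| = €1,097.02

€1097.02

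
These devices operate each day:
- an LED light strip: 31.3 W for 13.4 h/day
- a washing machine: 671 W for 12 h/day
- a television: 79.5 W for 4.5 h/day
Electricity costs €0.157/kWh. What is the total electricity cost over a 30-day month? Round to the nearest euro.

€42

LED light strip: 31.3 W × 13.4 h × 30 d = 12,583 Wh = 12.58 kWh
washing machine: 671 W × 12 h × 30 d = 241,560 Wh = 241.6 kWh
television: 79.5 W × 4.5 h × 30 d = 10,732 Wh = 10.73 kWh
Total energy = 12.58 + 241.6 + 10.73 = 264.9 kWh
Cost = 264.9 kWh × €0.157 = €41.59 ≈ €42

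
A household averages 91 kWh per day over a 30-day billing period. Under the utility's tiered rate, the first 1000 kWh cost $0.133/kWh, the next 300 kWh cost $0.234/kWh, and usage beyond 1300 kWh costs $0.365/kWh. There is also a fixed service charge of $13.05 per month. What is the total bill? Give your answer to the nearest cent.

$738.20

Usage = 91 kWh/day × 30 days = 2730 kWh
First 1000 kWh × $0.133 = $133.00
Next 300 kWh × $0.234 = $70.20
Remaining 1430 kWh × $0.365 = $521.95
Energy charge = $725.15; + service $13.05 = $738.20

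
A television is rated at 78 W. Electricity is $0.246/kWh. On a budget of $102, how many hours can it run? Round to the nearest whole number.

5316 h

Energy budget = $102 / $0.246 per kWh = 414.6 kWh = 414,634 Wh
Runtime = 414,634 Wh / 78 W = 5,316 h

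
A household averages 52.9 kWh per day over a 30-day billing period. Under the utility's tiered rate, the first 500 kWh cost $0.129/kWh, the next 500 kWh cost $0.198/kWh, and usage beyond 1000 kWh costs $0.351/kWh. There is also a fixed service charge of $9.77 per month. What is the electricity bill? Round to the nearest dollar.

$379

Usage = 52.9 kWh/day × 30 days = 1587 kWh
First 500 kWh × $0.129 = $64.50
Next 500 kWh × $0.198 = $99.00
Remaining 587 kWh × $0.351 = $206.04
Energy charge = $369.54; + service $9.77 = $379.31 ≈ $379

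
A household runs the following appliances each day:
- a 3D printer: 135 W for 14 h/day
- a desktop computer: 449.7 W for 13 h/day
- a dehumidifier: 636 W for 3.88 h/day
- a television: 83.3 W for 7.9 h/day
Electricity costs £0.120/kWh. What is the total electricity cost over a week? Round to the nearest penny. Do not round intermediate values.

£9.12

3D printer: 135 W × 14 h × 7 d = 13,230 Wh = 13.23 kWh
desktop computer: 449.7 W × 13 h × 7 d = 40,923 Wh = 40.92 kWh
dehumidifier: 636 W × 3.88 h × 7 d = 17,274 Wh = 17.27 kWh
television: 83.3 W × 7.9 h × 7 d = 4,606 Wh = 4.606 kWh
Total energy = 13.23 + 40.92 + 17.27 + 4.606 = 76.03 kWh
Cost = 76.03 kWh × £0.120 = £9.12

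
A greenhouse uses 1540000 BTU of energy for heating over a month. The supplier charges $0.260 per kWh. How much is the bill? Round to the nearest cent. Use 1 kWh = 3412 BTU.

$117.35

1540000 BTU × (0.00029308 kWh/BTU) = 451.3 kWh
Cost = 451.3 kWh × $0.260/kWh = $117.35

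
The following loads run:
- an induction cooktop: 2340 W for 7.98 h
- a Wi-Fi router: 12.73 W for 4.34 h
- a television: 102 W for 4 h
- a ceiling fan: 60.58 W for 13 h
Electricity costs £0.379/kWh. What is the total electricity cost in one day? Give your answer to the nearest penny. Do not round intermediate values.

£7.55

induction cooktop: 2340 W × 7.98 h = 18,673 Wh = 18.67 kWh
Wi-Fi router: 12.73 W × 4.34 h = 55 Wh = 0.05525 kWh
television: 102 W × 4 h = 408 Wh = 0.408 kWh
ceiling fan: 60.58 W × 13 h = 788 Wh = 0.7875 kWh
Total energy = 18.67 + 0.05525 + 0.408 + 0.7875 = 19.92 kWh
Cost = 19.92 kWh × £0.379 = £7.55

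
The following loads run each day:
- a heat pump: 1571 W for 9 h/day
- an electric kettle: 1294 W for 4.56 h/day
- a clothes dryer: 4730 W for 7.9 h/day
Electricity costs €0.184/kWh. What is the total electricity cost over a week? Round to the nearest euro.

€74

heat pump: 1571 W × 9 h × 7 d = 98,973 Wh = 98.97 kWh
electric kettle: 1294 W × 4.56 h × 7 d = 41,304 Wh = 41.3 kWh
clothes dryer: 4730 W × 7.9 h × 7 d = 261,569 Wh = 261.6 kWh
Total energy = 98.97 + 41.3 + 261.6 = 401.8 kWh
Cost = 401.8 kWh × €0.184 = €73.94 ≈ €74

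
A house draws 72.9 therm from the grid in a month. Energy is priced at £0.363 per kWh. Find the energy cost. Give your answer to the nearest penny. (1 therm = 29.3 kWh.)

72.9 therm × (29.3 kWh/therm) = 2,136 kWh
Cost = 2,136 kWh × £0.363/kWh = £775.36

£775.36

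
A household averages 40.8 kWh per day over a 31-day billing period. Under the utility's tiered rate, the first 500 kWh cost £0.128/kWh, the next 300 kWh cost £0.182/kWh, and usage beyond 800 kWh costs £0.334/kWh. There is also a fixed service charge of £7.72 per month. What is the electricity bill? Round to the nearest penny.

£281.56

Usage = 40.8 kWh/day × 31 days = 1264.8 kWh
First 500 kWh × £0.128 = £64.00
Next 300 kWh × £0.182 = £54.60
Remaining 464.8 kWh × £0.334 = £155.24
Energy charge = £273.84; + service £7.72 = £281.56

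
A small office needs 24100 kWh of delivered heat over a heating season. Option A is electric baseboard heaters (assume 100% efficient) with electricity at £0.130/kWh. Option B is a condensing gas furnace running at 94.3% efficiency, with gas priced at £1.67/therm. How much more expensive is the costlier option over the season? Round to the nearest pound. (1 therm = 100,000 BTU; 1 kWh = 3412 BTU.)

Heat load = 24100 kWh × 3412 = 82,229,200 BTU
Gas: input = 82,229,200 / 0.943 = 87,199,576 BTU = 872 therm → 872 × £1.67 = £1,456.23
Electric: 82,229,200 BTU / 3412 = 24,100 kWh → × £0.130 = £3,133.00
Difference = |£1,456.23 − £3,133.00| = £1,676.77 ≈ £1677

£1677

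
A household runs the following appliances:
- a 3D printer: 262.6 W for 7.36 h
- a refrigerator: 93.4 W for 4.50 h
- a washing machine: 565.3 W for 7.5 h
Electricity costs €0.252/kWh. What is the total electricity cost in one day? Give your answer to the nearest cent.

€1.66

3D printer: 262.6 W × 7.36 h = 1,933 Wh = 1.933 kWh
refrigerator: 93.4 W × 4.50 h = 420 Wh = 0.4203 kWh
washing machine: 565.3 W × 7.5 h = 4,240 Wh = 4.24 kWh
Total energy = 1.933 + 0.4203 + 4.24 = 6.593 kWh
Cost = 6.593 kWh × €0.252 = €1.66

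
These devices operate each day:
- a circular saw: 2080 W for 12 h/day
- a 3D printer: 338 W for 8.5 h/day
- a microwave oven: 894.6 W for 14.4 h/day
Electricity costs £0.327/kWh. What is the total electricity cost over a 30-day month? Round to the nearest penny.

£399.42

circular saw: 2080 W × 12 h × 30 d = 748,800 Wh = 748.8 kWh
3D printer: 338 W × 8.5 h × 30 d = 86,190 Wh = 86.19 kWh
microwave oven: 894.6 W × 14.4 h × 30 d = 386,467 Wh = 386.5 kWh
Total energy = 748.8 + 86.19 + 386.5 = 1,221 kWh
Cost = 1,221 kWh × £0.327 = £399.42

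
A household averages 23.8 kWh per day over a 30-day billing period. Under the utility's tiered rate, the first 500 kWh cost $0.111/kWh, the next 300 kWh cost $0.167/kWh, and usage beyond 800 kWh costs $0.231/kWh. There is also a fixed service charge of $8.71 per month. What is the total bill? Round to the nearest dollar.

Usage = 23.8 kWh/day × 30 days = 714 kWh
First 500 kWh × $0.111 = $55.50
Next 214 kWh × $0.167 = $35.74
Remaining tier: 0 kWh (not reached)
Energy charge = $91.24; + service $8.71 = $99.95 ≈ $100

$100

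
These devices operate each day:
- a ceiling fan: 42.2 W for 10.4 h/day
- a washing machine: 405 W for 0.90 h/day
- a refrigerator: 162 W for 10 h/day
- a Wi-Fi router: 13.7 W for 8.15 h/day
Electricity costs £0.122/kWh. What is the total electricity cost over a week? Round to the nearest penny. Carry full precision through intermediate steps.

ceiling fan: 42.2 W × 10.4 h × 7 d = 3,072 Wh = 3.072 kWh
washing machine: 405 W × 0.90 h × 7 d = 2,552 Wh = 2.551 kWh
refrigerator: 162 W × 10 h × 7 d = 11,340 Wh = 11.34 kWh
Wi-Fi router: 13.7 W × 8.15 h × 7 d = 782 Wh = 0.7816 kWh
Total energy = 3.072 + 2.551 + 11.34 + 0.7816 = 17.75 kWh
Cost = 17.75 kWh × £0.122 = £2.16

£2.16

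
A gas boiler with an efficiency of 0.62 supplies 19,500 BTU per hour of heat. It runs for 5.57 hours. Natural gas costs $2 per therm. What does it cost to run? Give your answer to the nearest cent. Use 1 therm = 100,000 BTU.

$3.50

Heat delivered = 19,500 BTU/h × 5.57 h = 108,615 BTU
Gas input = 108,615 / 0.62 = 175,185 BTU
= 175,185 / 100,000 = 1.752 therm
Cost = 1.752 × $2/therm = $3.50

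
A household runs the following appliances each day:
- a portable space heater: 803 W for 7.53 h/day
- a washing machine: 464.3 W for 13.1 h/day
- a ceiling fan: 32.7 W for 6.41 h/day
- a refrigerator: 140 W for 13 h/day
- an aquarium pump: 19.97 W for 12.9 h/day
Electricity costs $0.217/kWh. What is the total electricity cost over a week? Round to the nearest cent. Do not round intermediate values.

$21.90

portable space heater: 803 W × 7.53 h × 7 d = 42,326 Wh = 42.33 kWh
washing machine: 464.3 W × 13.1 h × 7 d = 42,576 Wh = 42.58 kWh
ceiling fan: 32.7 W × 6.41 h × 7 d = 1,467 Wh = 1.467 kWh
refrigerator: 140 W × 13 h × 7 d = 12,740 Wh = 12.74 kWh
aquarium pump: 19.97 W × 12.9 h × 7 d = 1,803 Wh = 1.803 kWh
Total energy = 42.33 + 42.58 + 1.467 + 12.74 + 1.803 = 100.9 kWh
Cost = 100.9 kWh × $0.217 = $21.90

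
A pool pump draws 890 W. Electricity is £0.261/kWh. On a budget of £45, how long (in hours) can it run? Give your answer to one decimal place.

193.7 h

Energy budget = £45 / £0.261 per kWh = 172.4 kWh = 172,414 Wh
Runtime = 172,414 Wh / 890 W = 193.7 h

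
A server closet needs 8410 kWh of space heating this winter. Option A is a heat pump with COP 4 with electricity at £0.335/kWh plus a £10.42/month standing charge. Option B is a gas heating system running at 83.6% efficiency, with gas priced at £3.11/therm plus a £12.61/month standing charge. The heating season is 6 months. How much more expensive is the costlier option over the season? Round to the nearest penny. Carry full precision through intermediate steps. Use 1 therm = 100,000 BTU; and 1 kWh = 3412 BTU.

Heat load = 8410 kWh × 3412 = 28,694,920 BTU
Gas: input = 28,694,920 / 0.836 = 34,324,067 BTU = 343.2 therm → 343.2 × £3.11 = £1,067.48; + 6 × £12.61 standing = £1,143.14
Heat pump: 28,694,920 BTU / 3412 = 8,410 kWh heat; / 4 = 2,102 kWh in → × £0.335 = £704.34; + 6 × £10.42 standing = £766.86
Difference = |£1,143.14 − £766.86| = £376.28

£376.28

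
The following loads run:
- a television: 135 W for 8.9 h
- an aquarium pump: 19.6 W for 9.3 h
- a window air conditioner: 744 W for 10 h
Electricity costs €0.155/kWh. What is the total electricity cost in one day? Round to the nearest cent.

television: 135 W × 8.9 h = 1,202 Wh = 1.202 kWh
aquarium pump: 19.6 W × 9.3 h = 182 Wh = 0.1823 kWh
window air conditioner: 744 W × 10 h = 7,440 Wh = 7.44 kWh
Total energy = 1.202 + 0.1823 + 7.44 = 8.824 kWh
Cost = 8.824 kWh × €0.155 = €1.37

€1.37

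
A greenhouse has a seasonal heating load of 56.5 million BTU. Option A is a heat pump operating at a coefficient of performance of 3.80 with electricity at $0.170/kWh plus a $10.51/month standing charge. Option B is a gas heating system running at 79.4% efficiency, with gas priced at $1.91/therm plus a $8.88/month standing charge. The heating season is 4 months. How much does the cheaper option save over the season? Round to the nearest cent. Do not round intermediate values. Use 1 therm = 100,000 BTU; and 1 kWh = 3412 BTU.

$611.80

Heat load = 56.5 × 10⁶ BTU = 56,500,000 BTU
Gas: input = 56,500,000 / 0.794 = 71,158,690 BTU = 711.6 therm → 711.6 × $1.91 = $1,359.13; + 4 × $8.88 standing = $1,394.65
Heat pump: 56,500,000 BTU / 3412 = 16,560 kWh heat; / 3.80 = 4,358 kWh in → × $0.170 = $740.81; + 4 × $10.51 standing = $782.85
Difference = |$1,394.65 − $782.85| = $611.80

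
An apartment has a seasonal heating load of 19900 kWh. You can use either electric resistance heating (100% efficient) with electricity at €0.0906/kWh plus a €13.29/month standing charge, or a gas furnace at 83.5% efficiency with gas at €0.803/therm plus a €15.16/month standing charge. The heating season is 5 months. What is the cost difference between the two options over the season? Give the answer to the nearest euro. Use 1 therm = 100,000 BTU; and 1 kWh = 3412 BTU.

Heat load = 19900 kWh × 3412 = 67,898,800 BTU
Gas: input = 67,898,800 / 0.835 = 81,315,928 BTU = 813.2 therm → 813.2 × €0.803 = €652.97; + 5 × €15.16 standing = €728.77
Electric: 67,898,800 BTU / 3412 = 19,900 kWh → × €0.0906 = €1,802.94; + 5 × €13.29 standing = €1,869.39
Difference = |€728.77 − €1,869.39| = €1,140.62 ≈ €1141

€1141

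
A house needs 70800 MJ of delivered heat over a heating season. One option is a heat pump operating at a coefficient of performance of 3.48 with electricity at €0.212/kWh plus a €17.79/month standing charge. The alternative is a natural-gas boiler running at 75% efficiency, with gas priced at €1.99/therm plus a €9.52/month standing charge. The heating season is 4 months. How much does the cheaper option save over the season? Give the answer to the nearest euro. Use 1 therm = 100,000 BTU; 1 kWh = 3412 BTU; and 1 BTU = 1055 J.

Heat load = 70800 MJ = 70,800,000,000 J / 1055 = 67,109,005 BTU
Gas: input = 67,109,005 / 0.75 = 89,478,673 BTU = 894.8 therm → 894.8 × €1.99 = €1,780.63; + 4 × €9.52 standing = €1,818.71
Heat pump: 67,109,005 BTU / 3412 = 19,670 kWh heat; / 3.48 = 5,652 kWh in → × €0.212 = €1,198.20; + 4 × €17.79 standing = €1,269.36
Difference = |€1,818.71 − €1,269.36| = €549.35 ≈ €549

€549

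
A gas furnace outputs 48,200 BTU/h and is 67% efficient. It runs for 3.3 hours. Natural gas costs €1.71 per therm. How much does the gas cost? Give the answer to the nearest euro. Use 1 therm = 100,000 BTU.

€4

Heat delivered = 48,200 BTU/h × 3.3 h = 159,060 BTU
Gas input = 159,060 / 0.67 = 237,403 BTU
= 237,403 / 100,000 = 2.374 therm
Cost = 2.374 × €1.71/therm = €4.06 ≈ €4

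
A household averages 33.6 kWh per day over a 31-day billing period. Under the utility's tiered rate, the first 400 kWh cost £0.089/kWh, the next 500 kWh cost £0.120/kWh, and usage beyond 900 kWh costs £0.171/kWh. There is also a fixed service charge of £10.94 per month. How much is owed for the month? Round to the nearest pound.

£131

Usage = 33.6 kWh/day × 31 days = 1041.6 kWh
First 400 kWh × £0.089 = £35.60
Next 500 kWh × £0.120 = £60.00
Remaining 141.6 kWh × £0.171 = £24.21
Energy charge = £119.81; + service £10.94 = £130.75 ≈ £131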